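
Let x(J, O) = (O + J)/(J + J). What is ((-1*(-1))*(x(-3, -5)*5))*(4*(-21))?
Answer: -560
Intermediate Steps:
x(J, O) = (J + O)/(2*J) (x(J, O) = (J + O)/((2*J)) = (J + O)*(1/(2*J)) = (J + O)/(2*J))
((-1*(-1))*(x(-3, -5)*5))*(4*(-21)) = ((-1*(-1))*(((½)*(-3 - 5)/(-3))*5))*(4*(-21)) = (1*(((½)*(-⅓)*(-8))*5))*(-84) = (1*((4/3)*5))*(-84) = (1*(20/3))*(-84) = (20/3)*(-84) = -560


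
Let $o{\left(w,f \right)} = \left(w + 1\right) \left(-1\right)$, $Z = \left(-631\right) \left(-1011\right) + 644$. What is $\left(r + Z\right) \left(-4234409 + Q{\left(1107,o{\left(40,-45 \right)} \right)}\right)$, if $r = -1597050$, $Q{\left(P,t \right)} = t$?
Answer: $4058572119250$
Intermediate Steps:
$Z = 638585$ ($Z = 637941 + 644 = 638585$)
$o{\left(w,f \right)} = -1 - w$ ($o{\left(w,f \right)} = \left(1 + w\right) \left(-1\right) = -1 - w$)
$\left(r + Z\right) \left(-4234409 + Q{\left(1107,o{\left(40,-45 \right)} \right)}\right) = \left(-1597050 + 638585\right) \left(-4234409 - 41\right) = - 958465 \left(-4234409 - 41\right) = \left(-958465\right) \left(-4234450\right) = 4058572119250$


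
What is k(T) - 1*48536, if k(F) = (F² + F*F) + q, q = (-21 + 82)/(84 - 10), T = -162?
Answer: 292509/74 ≈ 3952.8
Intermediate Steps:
q = 61/74 ≈ 0.82432
k(F) = 61/74 + 2*F² (k(F) = (F² + F*F) + 61/74 = (F² + F²) + 61/74 = 2*F² + 61/74 = 61/74 + 2*F²)
k(T) - 1*48536 = (61/74 + 2*(-162)²) - 1*48536 = (61/74 + 2*26244) - 48536 = (61/74 + 52488) - 48536 = 3884173/74 - 48536 = 292509/74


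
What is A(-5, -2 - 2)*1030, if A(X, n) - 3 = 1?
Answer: 4120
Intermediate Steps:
A(X, n) = 4 (A(X, n) = 3 + 1 = 4)
A(-5, -2 - 2)*1030 = 4*1030 = 4120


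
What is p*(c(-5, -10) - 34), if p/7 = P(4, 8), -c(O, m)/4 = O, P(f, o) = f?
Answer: -392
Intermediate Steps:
c(O, m) = -4*O
p = 28 (p = 7*4 = 28)
p*(c(-5, -10) - 34) = 28*(-4*(-5) - 34) = 28*(20 - 34) = 28*(-14) = -392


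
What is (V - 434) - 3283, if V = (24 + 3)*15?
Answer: -3312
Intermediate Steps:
V = 405 (V = 27*15 = 405)
(V - 434) - 3283 = (405 - 434) - 3283 = -29 - 3283 = -3312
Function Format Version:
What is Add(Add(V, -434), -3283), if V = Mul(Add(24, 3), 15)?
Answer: -3312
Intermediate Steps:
V = 405 (V = Mul(27, 15) = 405)
Add(Add(V, -434), -3283) = Add(Add(405, -434), -3283) = Add(-29, -3283) = -3312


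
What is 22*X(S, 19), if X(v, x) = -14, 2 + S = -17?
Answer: -308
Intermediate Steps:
S = -19 (S = -2 - 17 = -19)
22*X(S, 19) = 22*(-14) = -308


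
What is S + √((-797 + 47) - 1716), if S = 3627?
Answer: 3627 + 3*I*√274 ≈ 3627.0 + 49.659*I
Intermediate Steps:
S + √((-797 + 47) - 1716) = 3627 + √((-797 + 47) - 1716) = 3627 + √(-750 - 1716) = 3627 + √(-2466) = 3627 + 3*I*√274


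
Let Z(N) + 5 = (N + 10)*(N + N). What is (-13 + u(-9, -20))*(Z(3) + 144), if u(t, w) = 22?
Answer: 1953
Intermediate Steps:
Z(N) = -5 + 2*N*(10 + N) (Z(N) = -5 + (N + 10)*(N + N) = -5 + (10 + N)*(2*N) = -5 + 2*N*(10 + N))
(-13 + u(-9, -20))*(Z(3) + 144) = (-13 + 22)*((-5 + 2*3**2 + 20*3) + 144) = 9*((-5 + 2*9 + 60) + 144) = 9*((-5 + 18 + 60) + 144) = 9*(73 + 144) = 9*217 = 1953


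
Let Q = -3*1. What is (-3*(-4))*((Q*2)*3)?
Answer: -216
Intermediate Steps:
Q = -3
(-3*(-4))*((Q*2)*3) = (-3*(-4))*(-3*2*3) = 12*(-6*3) = 12*(-18) = -216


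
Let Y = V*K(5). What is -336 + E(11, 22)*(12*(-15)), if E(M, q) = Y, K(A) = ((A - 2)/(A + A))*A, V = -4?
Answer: 744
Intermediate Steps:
K(A) = -1 + A/2 (K(A) = ((-2 + A)/((2*A)))*A = ((-2 + A)*(1/(2*A)))*A = ((-2 + A)/(2*A))*A = -1 + A/2)
Y = -6 (Y = -4*(-1 + (½)*5) = -4*(-1 + 5/2) = -4*3/2 = -6)
E(M, q) = -6
-336 + E(11, 22)*(12*(-15)) = -336 - 72*(-15) = -336 - 6*(-180) = -336 + 1080 = 744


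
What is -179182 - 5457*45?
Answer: -424747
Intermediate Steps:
-179182 - 5457*45 = -179182 - 245565 = -424747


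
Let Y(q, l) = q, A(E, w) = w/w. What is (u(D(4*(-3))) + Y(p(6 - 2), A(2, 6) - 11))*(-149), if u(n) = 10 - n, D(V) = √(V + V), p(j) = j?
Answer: -2086 + 298*I*√6 ≈ -2086.0 + 729.95*I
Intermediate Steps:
A(E, w) = 1
D(V) = √2*√V (D(V) = √(2*V) = √2*√V)
(u(D(4*(-3))) + Y(p(6 - 2), A(2, 6) - 11))*(-149) = ((10 - √2*√(4*(-3))) + (6 - 2))*(-149) = ((10 - √2*√(-12)) + 4)*(-149) = ((10 - √2*2*I*√3) + 4)*(-149) = ((10 - 2*I*√6) + 4)*(-149) = (14 - 2*I*√6)*(-149) = -2086 + 298*I*√6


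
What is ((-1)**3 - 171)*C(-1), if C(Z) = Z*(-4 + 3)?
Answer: -172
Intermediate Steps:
C(Z) = -Z (C(Z) = Z*(-1) = -Z)
((-1)**3 - 171)*C(-1) = ((-1)**3 - 171)*(-1*(-1)) = (-1 - 171)*1 = -172*1 = -172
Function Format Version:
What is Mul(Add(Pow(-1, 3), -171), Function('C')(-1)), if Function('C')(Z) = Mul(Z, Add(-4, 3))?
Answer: -172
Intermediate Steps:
Function('C')(Z) = Mul(-1, Z) (Function('C')(Z) = Mul(Z, -1) = Mul(-1, Z))
Mul(Add(Pow(-1, 3), -171), Function('C')(-1)) = Mul(Add(Pow(-1, 3), -171), Mul(-1, -1)) = Mul(Add(-1, -171), 1) = Mul(-172, 1) = -172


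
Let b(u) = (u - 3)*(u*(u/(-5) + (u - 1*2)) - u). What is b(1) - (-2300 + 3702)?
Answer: -6988/5 ≈ -1397.6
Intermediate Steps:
b(u) = (-3 + u)*(-u + u*(-2 + 4*u/5)) (b(u) = (-3 + u)*(u*(u*(-⅕) + (u - 2)) - u) = (-3 + u)*(u*(-u/5 + (-2 + u)) - u) = (-3 + u)*(u*(-2 + 4*u/5) - u) = (-3 + u)*(-u + u*(-2 + 4*u/5)))
b(1) - (-2300 + 3702) = (⅕)*1*(45 - 27*1 + 4*1²) - (-2300 + 3702) = (⅕)*1*(45 - 27 + 4*1) - 1*1402 = (⅕)*1*(45 - 27 + 4) - 1402 = (⅕)*1*22 - 1402 = 22/5 - 1402 = -6988/5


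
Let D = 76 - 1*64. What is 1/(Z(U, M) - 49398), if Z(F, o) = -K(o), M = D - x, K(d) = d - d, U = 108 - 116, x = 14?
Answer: -1/49398 ≈ -2.0244e-5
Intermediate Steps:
U = -8
D = 12 (D = 76 - 64 = 12)
K(d) = 0
M = -2 (M = 12 - 1*14 = 12 - 14 = -2)
Z(F, o) = 0 (Z(F, o) = -1*0 = 0)
1/(Z(U, M) - 49398) = 1/(0 - 49398) = 1/(-49398) = -1/49398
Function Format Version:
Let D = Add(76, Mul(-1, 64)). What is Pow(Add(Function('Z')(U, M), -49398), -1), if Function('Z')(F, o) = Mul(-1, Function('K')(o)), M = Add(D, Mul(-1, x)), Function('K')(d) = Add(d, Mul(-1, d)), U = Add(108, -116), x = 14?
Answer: Rational(-1, 49398) ≈ -2.0244e-5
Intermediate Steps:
U = -8
D = 12 (D = Add(76, -64) = 12)
Function('K')(d) = 0
M = -2 (M = Add(12, Mul(-1, 14)) = Add(12, -14) = -2)
Function('Z')(F, o) = 0 (Function('Z')(F, o) = Mul(-1, 0) = 0)
Pow(Add(Function('Z')(U, M), -49398), -1) = Pow(Add(0, -49398), -1) = Pow(-49398, -1) = Rational(-1, 49398)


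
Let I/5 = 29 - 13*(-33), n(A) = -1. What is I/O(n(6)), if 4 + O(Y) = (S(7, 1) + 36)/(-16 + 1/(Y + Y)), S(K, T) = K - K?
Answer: -12595/34 ≈ -370.44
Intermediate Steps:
S(K, T) = 0
I = 2290 (I = 5*(29 - 13*(-33)) = 5*(29 + 429) = 5*458 = 2290)
O(Y) = -4 + 36/(-16 + 1/(2*Y)) (O(Y) = -4 + (0 + 36)/(-16 + 1/(Y + Y)) = -4 + 36/(-16 + 1/(2*Y)))
I/O(n(6)) = 2290/((4*(1 - 50*(-1))/(-1 + 32*(-1)))) = 2290/((4*(1 + 50)/(-1 - 32))) = 2290/((4*51/(-33))) = 2290/((4*(-1/33)*51)) = 2290/(-68/11) = 2290*(-11/68) = -12595/34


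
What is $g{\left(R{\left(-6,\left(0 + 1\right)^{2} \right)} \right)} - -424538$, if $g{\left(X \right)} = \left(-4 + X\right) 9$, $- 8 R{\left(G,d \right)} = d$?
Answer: $\frac{3396007}{8} \approx 4.245 \cdot 10^{5}$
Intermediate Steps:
$R{\left(G,d \right)} = - \frac{d}{8}$
$g{\left(X \right)} = -36 + 9 X$
$g{\left(R{\left(-6,\left(0 + 1\right)^{2} \right)} \right)} - -424538 = \left(-36 + 9 \left(- \frac{\left(0 + 1\right)^{2}}{8}\right)\right) - -424538 = \left(-36 + 9 \left(- \frac{1^{2}}{8}\right)\right) + 424538 = \left(-36 + 9 \left(\left(- \frac{1}{8}\right) 1\right)\right) + 424538 = \left(-36 + 9 \left(- \frac{1}{8}\right)\right) + 424538 = \left(-36 - \frac{9}{8}\right) + 424538 = - \frac{297}{8} + 424538 = \frac{3396007}{8}$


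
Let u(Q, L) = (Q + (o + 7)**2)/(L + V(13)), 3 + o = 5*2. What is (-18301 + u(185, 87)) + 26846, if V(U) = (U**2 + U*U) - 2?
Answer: 1204972/141 ≈ 8545.9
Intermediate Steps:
o = 7 (o = -3 + 5*2 = -3 + 10 = 7)
V(U) = -2 + 2*U**2 (V(U) = (U**2 + U**2) - 2 = 2*U**2 - 2 = -2 + 2*U**2)
u(Q, L) = (196 + Q)/(336 + L) (u(Q, L) = (Q + (7 + 7)**2)/(L + (-2 + 2*13**2)) = (Q + 14**2)/(L + (-2 + 2*169)) = (Q + 196)/(L + (-2 + 338)) = (196 + Q)/(L + 336) = (196 + Q)/(336 + L))
(-18301 + u(185, 87)) + 26846 = (-18301 + (196 + 185)/(336 + 87)) + 26846 = (-18301 + 381/423) + 26846 = (-18301 + (1/423)*381) + 26846 = (-18301 + 127/141) + 26846 = -2580314/141 + 26846 = 1204972/141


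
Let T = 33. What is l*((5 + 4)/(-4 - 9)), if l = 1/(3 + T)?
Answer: -1/52 ≈ -0.019231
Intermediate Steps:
l = 1/36 (l = 1/(3 + 33) = 1/36 ≈ 0.027778)
l*((5 + 4)/(-4 - 9)) = ((5 + 4)/(-4 - 9))/36 = (9/(-13))/36 = (9*(-1/13))/36 = (1/36)*(-9/13) = -1/52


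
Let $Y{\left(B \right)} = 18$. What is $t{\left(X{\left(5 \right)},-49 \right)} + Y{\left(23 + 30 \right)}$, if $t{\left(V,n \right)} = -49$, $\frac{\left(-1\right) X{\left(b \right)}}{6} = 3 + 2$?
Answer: $-31$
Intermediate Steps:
$X{\left(b \right)} = -30$ ($X{\left(b \right)} = - 6 \left(3 + 2\right) = \left(-6\right) 5 = -30$)
$t{\left(X{\left(5 \right)},-49 \right)} + Y{\left(23 + 30 \right)} = -49 + 18 = -31$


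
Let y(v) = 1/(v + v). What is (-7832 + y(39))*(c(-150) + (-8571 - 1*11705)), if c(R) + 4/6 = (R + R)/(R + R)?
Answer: 2858377705/18 ≈ 1.5880e+8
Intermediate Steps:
c(R) = ⅓ (c(R) = -⅔ + (R + R)/(R + R) = -⅔ + (2*R)/((2*R)) = -⅔ + (2*R)*(1/(2*R)) = -⅔ + 1 = ⅓)
y(v) = 1/(2*v)
(-7832 + y(39))*(c(-150) + (-8571 - 1*11705)) = (-7832 + (½)/39)*(⅓ + (-8571 - 1*11705)) = (-7832 + (½)*(1/39))*(⅓ + (-8571 - 11705)) = (-7832 + 1/78)*(⅓ - 20276) = -610895/78*(-60827/3) = 2858377705/18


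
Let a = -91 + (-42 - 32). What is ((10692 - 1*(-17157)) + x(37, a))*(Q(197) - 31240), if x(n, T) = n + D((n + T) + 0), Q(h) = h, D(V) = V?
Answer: -861691594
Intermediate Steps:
a = -165 (a = -91 - 74 = -165)
x(n, T) = T + 2*n (x(n, T) = n + ((n + T) + 0) = n + ((T + n) + 0) = n + (T + n) = T + 2*n)
((10692 - 1*(-17157)) + x(37, a))*(Q(197) - 31240) = ((10692 - 1*(-17157)) + (-165 + 2*37))*(197 - 31240) = ((10692 + 17157) + (-165 + 74))*(-31043) = (27849 - 91)*(-31043) = 27758*(-31043) = -861691594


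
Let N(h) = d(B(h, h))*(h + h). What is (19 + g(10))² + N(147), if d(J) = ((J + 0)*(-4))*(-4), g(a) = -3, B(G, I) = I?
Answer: 691744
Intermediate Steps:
d(J) = 16*J (d(J) = (J*(-4))*(-4) = -4*J*(-4) = 16*J)
N(h) = 32*h² (N(h) = (16*h)*(h + h) = (16*h)*(2*h) = 32*h²)
(19 + g(10))² + N(147) = (19 - 3)² + 32*147² = 16² + 32*21609 = 256 + 691488 = 691744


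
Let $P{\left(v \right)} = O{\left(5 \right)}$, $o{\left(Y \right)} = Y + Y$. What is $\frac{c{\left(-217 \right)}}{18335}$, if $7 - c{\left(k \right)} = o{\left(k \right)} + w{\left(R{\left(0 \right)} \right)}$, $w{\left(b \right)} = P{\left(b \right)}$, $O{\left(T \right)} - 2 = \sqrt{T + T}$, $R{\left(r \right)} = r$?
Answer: $\frac{439}{18335} - \frac{\sqrt{10}}{18335} \approx 0.023771$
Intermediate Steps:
$o{\left(Y \right)} = 2 Y$
$O{\left(T \right)} = 2 + \sqrt{2} \sqrt{T}$ ($O{\left(T \right)} = 2 + \sqrt{T + T} = 2 + \sqrt{2 T} = 2 + \sqrt{2} \sqrt{T}$)
$P{\left(v \right)} = 2 + \sqrt{10}$ ($P{\left(v \right)} = 2 + \sqrt{2} \sqrt{5} = 2 + \sqrt{10}$)
$w{\left(b \right)} = 2 + \sqrt{10}$
$c{\left(k \right)} = 5 - \sqrt{10} - 2 k$ ($c{\left(k \right)} = 7 - \left(2 k + \left(2 + \sqrt{10}\right)\right) = 7 - \left(2 + \sqrt{10} + 2 k\right) = 5 - \sqrt{10} - 2 k$)
$\frac{c{\left(-217 \right)}}{18335} = \frac{5 - \sqrt{10} - -434}{18335} = \left(5 - \sqrt{10} + 434\right) \frac{1}{18335} = \left(439 - \sqrt{10}\right) \frac{1}{18335} = \frac{439}{18335} - \frac{\sqrt{10}}{18335}$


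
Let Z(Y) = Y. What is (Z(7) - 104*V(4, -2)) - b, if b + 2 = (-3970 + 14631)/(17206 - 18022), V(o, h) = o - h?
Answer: -491179/816 ≈ -601.93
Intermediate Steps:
b = -12293/816 (b = -2 + (-3970 + 14631)/(17206 - 18022) = -2 + 10661/(-816) = -2 + 10661*(-1/816) = -2 - 10661/816 = -12293/816 ≈ -15.065)
(Z(7) - 104*V(4, -2)) - b = (7 - 104*(4 - 1*(-2))) - 1*(-12293/816) = (7 - 104*(4 + 2)) + 12293/816 = (7 - 104*6) + 12293/816 = (7 - 624) + 12293/816 = -617 + 12293/816 = -491179/816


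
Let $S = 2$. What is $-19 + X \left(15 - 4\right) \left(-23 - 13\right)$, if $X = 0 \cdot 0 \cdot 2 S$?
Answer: $-19$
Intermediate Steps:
$X = 0$ ($X = 0 \cdot 0 \cdot 2 \cdot 2 = 0 \cdot 4 = 0$)
$-19 + X \left(15 - 4\right) \left(-23 - 13\right) = -19 + 0 \left(15 - 4\right) \left(-23 - 13\right) = -19 + 0 \cdot 11 \left(-36\right) = -19 + 0 \left(-396\right) = -19 + 0 = -19$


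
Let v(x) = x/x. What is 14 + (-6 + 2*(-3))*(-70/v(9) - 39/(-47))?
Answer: 39670/47 ≈ 844.04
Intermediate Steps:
v(x) = 1
14 + (-6 + 2*(-3))*(-70/v(9) - 39/(-47)) = 14 + (-6 + 2*(-3))*(-70/1 - 39/(-47)) = 14 + (-6 - 6)*(-70*1 - 39*(-1/47)) = 14 - 12*(-70 + 39/47) = 14 - 12*(-3251/47) = 14 + 39012/47 = 39670/47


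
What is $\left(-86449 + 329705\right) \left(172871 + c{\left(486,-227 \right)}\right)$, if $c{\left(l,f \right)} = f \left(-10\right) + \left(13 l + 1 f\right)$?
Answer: $44085771392$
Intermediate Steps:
$c{\left(l,f \right)} = - 9 f + 13 l$ ($c{\left(l,f \right)} = - 10 f + \left(13 l + f\right) = - 10 f + \left(f + 13 l\right) = - 9 f + 13 l$)
$\left(-86449 + 329705\right) \left(172871 + c{\left(486,-227 \right)}\right) = \left(-86449 + 329705\right) \left(172871 + \left(\left(-9\right) \left(-227\right) + 13 \cdot 486\right)\right) = 243256 \left(172871 + \left(2043 + 6318\right)\right) = 243256 \left(172871 + 8361\right) = 243256 \cdot 181232 = 44085771392$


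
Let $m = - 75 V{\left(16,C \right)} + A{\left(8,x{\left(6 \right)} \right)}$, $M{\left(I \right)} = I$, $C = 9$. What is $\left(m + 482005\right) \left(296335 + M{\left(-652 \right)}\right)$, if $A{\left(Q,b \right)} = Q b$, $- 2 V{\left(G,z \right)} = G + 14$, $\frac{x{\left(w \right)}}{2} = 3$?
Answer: $142867520574$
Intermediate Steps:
$x{\left(w \right)} = 6$ ($x{\left(w \right)} = 2 \cdot 3 = 6$)
$V{\left(G,z \right)} = -7 - \frac{G}{2}$ ($V{\left(G,z \right)} = - \frac{G + 14}{2} = - \frac{14 + G}{2} = -7 - \frac{G}{2}$)
$m = 1173$ ($m = - 75 \left(-7 - 8\right) + 8 \cdot 6 = - 75 \left(-7 - 8\right) + 48 = \left(-75\right) \left(-15\right) + 48 = 1125 + 48 = 1173$)
$\left(m + 482005\right) \left(296335 + M{\left(-652 \right)}\right) = \left(1173 + 482005\right) \left(296335 - 652\right) = 483178 \cdot 295683 = 142867520574$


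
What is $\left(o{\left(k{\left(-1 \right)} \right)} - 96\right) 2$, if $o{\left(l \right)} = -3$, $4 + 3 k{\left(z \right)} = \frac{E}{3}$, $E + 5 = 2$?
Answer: $-198$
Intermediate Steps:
$E = -3$ ($E = -5 + 2 = -3$)
$k{\left(z \right)} = - \frac{5}{3}$ ($k{\left(z \right)} = - \frac{4}{3} + \frac{\left(-3\right) \frac{1}{3}}{3} = - \frac{4}{3} + \frac{1}{3} \left(-1\right) = - \frac{4}{3} - \frac{1}{3} = - \frac{5}{3}$)
$\left(o{\left(k{\left(-1 \right)} \right)} - 96\right) 2 = \left(-3 - 96\right) 2 = \left(-99\right) 2 = -198$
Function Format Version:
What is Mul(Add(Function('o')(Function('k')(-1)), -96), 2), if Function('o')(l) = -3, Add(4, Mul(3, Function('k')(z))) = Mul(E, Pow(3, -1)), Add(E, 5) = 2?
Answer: -198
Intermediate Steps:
E = -3 (E = Add(-5, 2) = -3)
Function('k')(z) = Rational(-5, 3) (Function('k')(z) = Add(Rational(-4, 3), Mul(Rational(1, 3), Mul(-3, Pow(3, -1)))) = Add(Rational(-4, 3), Mul(Rational(1, 3), Mul(-3, Rational(1, 3)))) = Add(Rational(-4, 3), Mul(Rational(1, 3), -1)) = Add(Rational(-4, 3), Rational(-1, 3)) = Rational(-5, 3))
Mul(Add(Function('o')(Function('k')(-1)), -96), 2) = Mul(Add(-3, -96), 2) = Mul(-99, 2) = -198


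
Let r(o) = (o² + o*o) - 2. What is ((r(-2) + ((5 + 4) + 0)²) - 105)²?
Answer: 324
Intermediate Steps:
r(o) = -2 + 2*o² (r(o) = (o² + o²) - 2 = 2*o² - 2 = -2 + 2*o²)
((r(-2) + ((5 + 4) + 0)²) - 105)² = (((-2 + 2*(-2)²) + ((5 + 4) + 0)²) - 105)² = (((-2 + 2*4) + (9 + 0)²) - 105)² = (((-2 + 8) + 9²) - 105)² = ((6 + 81) - 105)² = (87 - 105)² = (-18)² = 324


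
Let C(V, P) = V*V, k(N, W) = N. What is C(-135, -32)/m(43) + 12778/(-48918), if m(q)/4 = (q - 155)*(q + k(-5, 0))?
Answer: -554531611/416390016 ≈ -1.3318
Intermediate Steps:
m(q) = 4*(-155 + q)*(-5 + q) (m(q) = 4*((q - 155)*(q - 5)) = 4*((-155 + q)*(-5 + q)) = 4*(-155 + q)*(-5 + q))
C(V, P) = V²
C(-135, -32)/m(43) + 12778/(-48918) = (-135)²/(3100 - 640*43 + 4*43²) + 12778/(-48918) = 18225/(3100 - 27520 + 4*1849) + 12778*(-1/48918) = 18225/(3100 - 27520 + 7396) - 6389/24459 = 18225/(-17024) - 6389/24459 = 18225*(-1/17024) - 6389/24459 = -18225/17024 - 6389/24459 = -554531611/416390016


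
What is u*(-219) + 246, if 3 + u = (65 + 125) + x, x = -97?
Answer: -19464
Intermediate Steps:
u = 90 (u = -3 + ((65 + 125) - 97) = -3 + (190 - 97) = -3 + 93 = 90)
u*(-219) + 246 = 90*(-219) + 246 = -19710 + 246 = -19464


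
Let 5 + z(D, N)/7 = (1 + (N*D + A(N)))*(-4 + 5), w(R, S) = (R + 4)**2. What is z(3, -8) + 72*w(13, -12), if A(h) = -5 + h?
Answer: 20521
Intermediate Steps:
w(R, S) = (4 + R)**2
z(D, N) = -63 + 7*N + 7*D*N (z(D, N) = -35 + 7*((1 + (N*D + (-5 + N)))*(-4 + 5)) = -35 + 7*((1 + (D*N + (-5 + N)))*1) = -35 + 7*((1 + (-5 + N + D*N))*1) = -35 + 7*((-4 + N + D*N)*1) = -35 + 7*(-4 + N + D*N) = -35 + (-28 + 7*N + 7*D*N) = -63 + 7*N + 7*D*N)
z(3, -8) + 72*w(13, -12) = (-63 + 7*(-8) + 7*3*(-8)) + 72*(4 + 13)**2 = (-63 - 56 - 168) + 72*17**2 = -287 + 72*289 = -287 + 20808 = 20521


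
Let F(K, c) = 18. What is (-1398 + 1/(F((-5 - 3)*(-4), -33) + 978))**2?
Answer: 1938797253649/992016 ≈ 1.9544e+6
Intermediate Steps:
(-1398 + 1/(F((-5 - 3)*(-4), -33) + 978))**2 = (-1398 + 1/(18 + 978))**2 = (-1398 + 1/996)**2 = (-1392407/996)**2 = 1938797253649/992016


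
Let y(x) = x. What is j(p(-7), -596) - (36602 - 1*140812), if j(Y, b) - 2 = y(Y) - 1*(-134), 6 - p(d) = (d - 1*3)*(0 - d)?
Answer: 104422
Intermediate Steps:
p(d) = 6 + d*(-3 + d) (p(d) = 6 - (d - 1*3)*(0 - d) = 6 - (d - 3)*(-d) = 6 - (-3 + d)*(-d) = 6 - (-1)*d*(-3 + d) = 6 + d*(-3 + d))
j(Y, b) = 136 + Y (j(Y, b) = 2 + (Y - 1*(-134)) = 2 + (Y + 134) = 2 + (134 + Y) = 136 + Y)
j(p(-7), -596) - (36602 - 1*140812) = (136 + (6 + (-7)² - 3*(-7))) - (36602 - 1*140812) = (136 + (6 + 49 + 21)) - (36602 - 140812) = (136 + 76) - 1*(-104210) = 212 + 104210 = 104422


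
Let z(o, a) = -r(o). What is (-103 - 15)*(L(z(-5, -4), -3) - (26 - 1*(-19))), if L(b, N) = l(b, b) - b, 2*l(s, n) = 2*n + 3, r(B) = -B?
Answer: 5133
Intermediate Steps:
z(o, a) = o (z(o, a) = -(-1)*o = o)
l(s, n) = 3/2 + n (l(s, n) = (2*n + 3)/2 = (3 + 2*n)/2 = 3/2 + n)
L(b, N) = 3/2 (L(b, N) = (3/2 + b) - b = 3/2)
(-103 - 15)*(L(z(-5, -4), -3) - (26 - 1*(-19))) = (-103 - 15)*(3/2 - (26 - 1*(-19))) = -118*(3/2 - (26 + 19)) = -118*(3/2 - 1*45) = -118*(3/2 - 45) = -118*(-87/2) = 5133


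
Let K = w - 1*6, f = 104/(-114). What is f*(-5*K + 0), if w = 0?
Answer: -520/19 ≈ -27.368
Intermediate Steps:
f = -52/57 (f = 104*(-1/114) = -52/57 ≈ -0.91228)
K = -6 (K = 0 - 1*6 = 0 - 6 = -6)
f*(-5*K + 0) = -52*(-5*(-6) + 0)/57 = -52*(30 + 0)/57 = -52/57*30 = -520/19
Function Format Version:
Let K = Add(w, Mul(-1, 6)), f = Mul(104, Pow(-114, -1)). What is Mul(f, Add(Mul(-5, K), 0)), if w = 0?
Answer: Rational(-520, 19) ≈ -27.368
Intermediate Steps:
f = Rational(-52, 57) (f = Mul(104, Rational(-1, 114)) = Rational(-52, 57) ≈ -0.91228)
K = -6 (K = Add(0, Mul(-1, 6)) = Add(0, -6) = -6)
Mul(f, Add(Mul(-5, K), 0)) = Mul(Rational(-52, 57), Add(Mul(-5, -6), 0)) = Mul(Rational(-52, 57), Add(30, 0)) = Mul(Rational(-52, 57), 30) = Rational(-520, 19)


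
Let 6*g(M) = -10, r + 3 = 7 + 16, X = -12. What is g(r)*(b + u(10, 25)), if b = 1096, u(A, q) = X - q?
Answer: -1765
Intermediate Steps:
u(A, q) = -12 - q
r = 20 (r = -3 + (7 + 16) = -3 + 23 = 20)
g(M) = -5/3 (g(M) = (1/6)*(-10) = -5/3)
g(r)*(b + u(10, 25)) = -5*(1096 + (-12 - 1*25))/3 = -5*(1096 + (-12 - 25))/3 = -5*(1096 - 37)/3 = -5/3*1059 = -1765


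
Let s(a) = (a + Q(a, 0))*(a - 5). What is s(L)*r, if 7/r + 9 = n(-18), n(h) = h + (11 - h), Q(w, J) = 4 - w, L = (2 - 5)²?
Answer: 56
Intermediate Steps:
L = 9 (L = (-3)² = 9)
n(h) = 11
s(a) = -20 + 4*a (s(a) = (a + (4 - a))*(a - 5) = 4*(-5 + a) = -20 + 4*a)
r = 7/2 (r = 7/(-9 + 11) = 7/2 ≈ 3.5000)
s(L)*r = (-20 + 4*9)*(7/2) = (-20 + 36)*(7/2) = 16*(7/2) = 56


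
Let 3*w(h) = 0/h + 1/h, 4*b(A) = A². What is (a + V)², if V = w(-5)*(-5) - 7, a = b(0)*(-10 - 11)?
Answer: 400/9 ≈ 44.444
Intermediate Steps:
b(A) = A²/4
w(h) = 1/(3*h) (w(h) = (0/h + 1/h)/3 = (0 + 1/h)/3 = 1/(3*h))
a = 0 (a = ((¼)*0²)*(-10 - 11) = ((¼)*0)*(-21) = 0*(-21) = 0)
V = -20/3 (V = ((⅓)/(-5))*(-5) - 7 = ((⅓)*(-⅕))*(-5) - 7 = -1/15*(-5) - 7 = ⅓ - 7 = -20/3 ≈ -6.6667)
(a + V)² = (0 - 20/3)² = (-20/3)² = 400/9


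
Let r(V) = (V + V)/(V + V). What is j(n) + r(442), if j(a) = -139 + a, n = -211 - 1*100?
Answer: -449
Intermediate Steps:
n = -311 (n = -211 - 100 = -311)
r(V) = 1 (r(V) = (2*V)/((2*V)) = (2*V)*(1/(2*V)) = 1)
j(n) + r(442) = (-139 - 311) + 1 = -450 + 1 = -449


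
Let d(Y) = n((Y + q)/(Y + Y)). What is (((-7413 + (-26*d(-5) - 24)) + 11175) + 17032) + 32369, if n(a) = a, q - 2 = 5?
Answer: 265721/5 ≈ 53144.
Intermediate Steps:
q = 7 (q = 2 + 5 = 7)
d(Y) = (7 + Y)/(2*Y) (d(Y) = (Y + 7)/(Y + Y) = (7 + Y)/((2*Y)) = (7 + Y)*(1/(2*Y)) = (7 + Y)/(2*Y))
(((-7413 + (-26*d(-5) - 24)) + 11175) + 17032) + 32369 = (((-7413 + (-13*(7 - 5)/(-5) - 24)) + 11175) + 17032) + 32369 = (((-7413 + (-13*(-1)*2/5 - 24)) + 11175) + 17032) + 32369 = (((-7413 + (-26*(-⅕) - 24)) + 11175) + 17032) + 32369 = (((-7413 + (26/5 - 24)) + 11175) + 17032) + 32369 = (((-7413 - 94/5) + 11175) + 17032) + 32369 = ((-37159/5 + 11175) + 17032) + 32369 = (18716/5 + 17032) + 32369 = 103876/5 + 32369 = 265721/5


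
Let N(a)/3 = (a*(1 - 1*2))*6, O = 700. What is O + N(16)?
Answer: 412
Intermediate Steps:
N(a) = -18*a (N(a) = 3*((a*(1 - 1*2))*6) = 3*((a*(1 - 2))*6) = 3*((a*(-1))*6) = 3*(-a*6) = 3*(-6*a) = -18*a)
O + N(16) = 700 - 18*16 = 700 - 288 = 412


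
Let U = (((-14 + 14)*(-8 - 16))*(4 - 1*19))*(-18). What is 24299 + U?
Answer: 24299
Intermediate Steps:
U = 0 (U = ((0*(-24))*(4 - 19))*(-18) = (0*(-15))*(-18) = 0*(-18) = 0)
24299 + U = 24299 + 0 = 24299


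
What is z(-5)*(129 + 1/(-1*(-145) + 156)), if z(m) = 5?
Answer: 194150/301 ≈ 645.02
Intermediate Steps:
z(-5)*(129 + 1/(-1*(-145) + 156)) = 5*(129 + 1/(-1*(-145) + 156)) = 5*(129 + 1/(145 + 156)) = 5*(129 + 1/301) = 5*(38830/301) = 194150/301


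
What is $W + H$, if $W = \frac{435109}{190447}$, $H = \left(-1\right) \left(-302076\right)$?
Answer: $\frac{57529903081}{190447} \approx 3.0208 \cdot 10^{5}$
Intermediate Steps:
$H = 302076$
$W = \frac{435109}{190447}$ ($W = 435109 \cdot \frac{1}{190447} = \frac{435109}{190447} \approx 2.2847$)
$W + H = \frac{435109}{190447} + 302076 = \frac{57529903081}{190447}$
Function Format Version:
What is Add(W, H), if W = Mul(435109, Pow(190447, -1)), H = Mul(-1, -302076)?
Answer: Rational(57529903081, 190447) ≈ 3.0208e+5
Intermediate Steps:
H = 302076
W = Rational(435109, 190447) (W = Mul(435109, Rational(1, 190447)) = Rational(435109, 190447) ≈ 2.2847)
Add(W, H) = Add(Rational(435109, 190447), 302076) = Rational(57529903081, 190447)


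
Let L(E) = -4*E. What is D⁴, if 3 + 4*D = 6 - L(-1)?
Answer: 1/256 ≈ 0.0039063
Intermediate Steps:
D = -¼ (D = -¾ + (6 - (-4)*(-1))/4 = -¾ + (6 - 1*4)/4 = -¾ + (6 - 4)/4 = -¾ + (¼)*2 = -¾ + ½ = -¼ ≈ -0.25000)
D⁴ = (-¼)⁴ = 1/256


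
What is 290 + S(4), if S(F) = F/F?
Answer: 291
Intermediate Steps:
S(F) = 1
290 + S(4) = 290 + 1 = 291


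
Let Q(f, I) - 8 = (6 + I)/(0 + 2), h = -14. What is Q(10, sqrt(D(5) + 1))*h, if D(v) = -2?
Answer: -154 - 7*I ≈ -154.0 - 7.0*I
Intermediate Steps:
Q(f, I) = 11 + I/2 (Q(f, I) = 8 + (6 + I)/(0 + 2) = 8 + (6 + I)/2 = 8 + (6 + I)*(1/2) = 8 + (3 + I/2) = 11 + I/2)
Q(10, sqrt(D(5) + 1))*h = (11 + sqrt(-2 + 1)/2)*(-14) = (11 + sqrt(-1)/2)*(-14) = (11 + I/2)*(-14) = -154 - 7*I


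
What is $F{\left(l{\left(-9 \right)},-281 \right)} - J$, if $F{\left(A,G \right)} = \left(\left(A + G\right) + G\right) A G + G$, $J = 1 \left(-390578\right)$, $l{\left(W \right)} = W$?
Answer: $-1053762$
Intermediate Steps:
$J = -390578$
$F{\left(A,G \right)} = G + A G \left(A + 2 G\right)$ ($F{\left(A,G \right)} = \left(A + 2 G\right) A G + G = A \left(A + 2 G\right) G + G = A G \left(A + 2 G\right) + G = G + A G \left(A + 2 G\right)$)
$F{\left(l{\left(-9 \right)},-281 \right)} - J = - 281 \left(1 + \left(-9\right)^{2} + 2 \left(-9\right) \left(-281\right)\right) - -390578 = - 281 \left(1 + 81 + 5058\right) + 390578 = \left(-281\right) 5140 + 390578 = -1444340 + 390578 = -1053762$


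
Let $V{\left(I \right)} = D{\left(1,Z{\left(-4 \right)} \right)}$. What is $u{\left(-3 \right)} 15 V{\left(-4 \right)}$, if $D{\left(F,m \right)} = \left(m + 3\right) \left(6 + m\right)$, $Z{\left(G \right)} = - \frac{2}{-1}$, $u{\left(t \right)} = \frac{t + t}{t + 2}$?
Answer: $3600$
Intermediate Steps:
$u{\left(t \right)} = \frac{2 t}{2 + t}$
$Z{\left(G \right)} = 2$ ($Z{\left(G \right)} = \left(-2\right) \left(-1\right) = 2$)
$D{\left(F,m \right)} = \left(3 + m\right) \left(6 + m\right)$
$V{\left(I \right)} = 40$ ($V{\left(I \right)} = 18 + 2^{2} + 9 \cdot 2 = 18 + 4 + 18 = 40$)
$u{\left(-3 \right)} 15 V{\left(-4 \right)} = 2 \left(-3\right) \frac{1}{2 - 3} \cdot 15 \cdot 40 = 2 \left(-3\right) \frac{1}{-1} \cdot 15 \cdot 40 = 2 \left(-3\right) \left(-1\right) 15 \cdot 40 = 6 \cdot 15 \cdot 40 = 90 \cdot 40 = 3600$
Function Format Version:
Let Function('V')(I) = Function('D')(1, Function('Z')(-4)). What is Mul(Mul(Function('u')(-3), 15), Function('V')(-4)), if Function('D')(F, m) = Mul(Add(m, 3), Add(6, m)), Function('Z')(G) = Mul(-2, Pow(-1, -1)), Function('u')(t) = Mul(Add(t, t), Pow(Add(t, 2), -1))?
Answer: 3600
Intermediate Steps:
Function('u')(t) = Mul(2, t, Pow(Add(2, t), -1)) (Function('u')(t) = Mul(Mul(2, t), Pow(Add(2, t), -1)) = Mul(2, t, Pow(Add(2, t), -1)))
Function('Z')(G) = 2 (Function('Z')(G) = Mul(-2, -1) = 2)
Function('D')(F, m) = Mul(Add(3, m), Add(6, m))
Function('V')(I) = 40 (Function('V')(I) = Add(18, Pow(2, 2), Mul(9, 2)) = Add(18, 4, 18) = 40)
Mul(Mul(Function('u')(-3), 15), Function('V')(-4)) = Mul(Mul(Mul(2, -3, Pow(Add(2, -3), -1)), 15), 40) = Mul(Mul(Mul(2, -3, Pow(-1, -1)), 15), 40) = Mul(Mul(Mul(2, -3, -1), 15), 40) = Mul(Mul(6, 15), 40) = Mul(90, 40) = 3600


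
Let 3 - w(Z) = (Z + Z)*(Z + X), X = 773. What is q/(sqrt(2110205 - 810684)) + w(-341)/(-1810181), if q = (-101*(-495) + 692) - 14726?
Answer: -294627/1810181 + 35961*sqrt(1299521)/1299521 ≈ 31.383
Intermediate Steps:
w(Z) = 3 - 2*Z*(773 + Z) (w(Z) = 3 - (Z + Z)*(Z + 773) = 3 - 2*Z*(773 + Z))
q = 35961 (q = (49995 + 692) - 14726 = 50687 - 14726 = 35961)
q/(sqrt(2110205 - 810684)) + w(-341)/(-1810181) = 35961/(sqrt(2110205 - 810684)) + (3 - 1546*(-341) - 2*(-341)**2)/(-1810181) = 35961/(sqrt(1299521)) + (3 + 527186 - 2*116281)*(-1/1810181) = 35961*(sqrt(1299521)/1299521) + (3 + 527186 - 232562)*(-1/1810181) = 35961*sqrt(1299521)/1299521 + 294627*(-1/1810181) = 35961*sqrt(1299521)/1299521 - 294627/1810181 = -294627/1810181 + 35961*sqrt(1299521)/1299521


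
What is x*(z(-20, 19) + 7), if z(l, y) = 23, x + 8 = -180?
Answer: -5640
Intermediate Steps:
x = -188 (x = -8 - 180 = -188)
x*(z(-20, 19) + 7) = -188*(23 + 7) = -188*30 = -5640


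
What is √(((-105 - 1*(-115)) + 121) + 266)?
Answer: √397 ≈ 19.925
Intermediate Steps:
√(((-105 - 1*(-115)) + 121) + 266) = √(((-105 + 115) + 121) + 266) = √((10 + 121) + 266) = √(131 + 266) = √397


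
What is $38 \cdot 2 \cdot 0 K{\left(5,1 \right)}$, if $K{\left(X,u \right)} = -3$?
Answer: $0$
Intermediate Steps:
$38 \cdot 2 \cdot 0 K{\left(5,1 \right)} = 38 \cdot 2 \cdot 0 \left(-3\right) = 38 \cdot 0 \left(-3\right) = 0 \left(-3\right) = 0$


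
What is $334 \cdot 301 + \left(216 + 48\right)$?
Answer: $100798$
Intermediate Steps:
$334 \cdot 301 + \left(216 + 48\right) = 100534 + 264 = 100798$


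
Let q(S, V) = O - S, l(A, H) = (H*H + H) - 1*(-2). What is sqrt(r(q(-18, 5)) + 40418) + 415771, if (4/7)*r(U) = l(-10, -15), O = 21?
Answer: 415771 + sqrt(40789) ≈ 4.1597e+5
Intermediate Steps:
l(A, H) = 2 + H + H**2 (l(A, H) = (H**2 + H) + 2 = (H + H**2) + 2 = 2 + H + H**2)
q(S, V) = 21 - S
r(U) = 371 (r(U) = 7*(2 - 15 + (-15)**2)/4 = 7*(2 - 15 + 225)/4 = (7/4)*212 = 371)
sqrt(r(q(-18, 5)) + 40418) + 415771 = sqrt(371 + 40418) + 415771 = sqrt(40789) + 415771 = 415771 + sqrt(40789)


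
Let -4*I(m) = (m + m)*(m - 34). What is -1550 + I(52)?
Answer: -2018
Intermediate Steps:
I(m) = -m*(-34 + m)/2 (I(m) = -(m + m)*(m - 34)/4 = -2*m*(-34 + m)/4 = -m*(-34 + m)/2)
-1550 + I(52) = -1550 + (1/2)*52*(34 - 1*52) = -1550 + (1/2)*52*(34 - 52) = -1550 + (1/2)*52*(-18) = -1550 - 468 = -2018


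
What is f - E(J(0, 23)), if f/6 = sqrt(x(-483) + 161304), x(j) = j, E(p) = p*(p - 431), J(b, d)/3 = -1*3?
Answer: -3960 + 18*sqrt(17869) ≈ -1553.8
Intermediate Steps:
J(b, d) = -9 (J(b, d) = 3*(-1*3) = 3*(-3) = -9)
E(p) = p*(-431 + p)
f = 18*sqrt(17869) (f = 6*sqrt(-483 + 161304) = 6*sqrt(160821) = 6*(3*sqrt(17869)) = 18*sqrt(17869) ≈ 2406.1)
f - E(J(0, 23)) = 18*sqrt(17869) - (-9)*(-431 - 9) = 18*sqrt(17869) - (-9)*(-440) = 18*sqrt(17869) - 1*3960 = 18*sqrt(17869) - 3960 = -3960 + 18*sqrt(17869)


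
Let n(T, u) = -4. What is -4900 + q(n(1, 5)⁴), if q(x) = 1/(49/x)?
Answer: -239844/49 ≈ -4894.8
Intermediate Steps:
q(x) = x/49
-4900 + q(n(1, 5)⁴) = -4900 + (1/49)*(-4)⁴ = -4900 + (1/49)*256 = -4900 + 256/49 = -239844/49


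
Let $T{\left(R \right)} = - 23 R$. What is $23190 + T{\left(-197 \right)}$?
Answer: $27721$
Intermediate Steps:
$23190 + T{\left(-197 \right)} = 23190 - -4531 = 23190 + 4531 = 27721$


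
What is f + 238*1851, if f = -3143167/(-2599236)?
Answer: 1145065372135/2599236 ≈ 4.4054e+5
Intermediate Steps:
f = 3143167/2599236 (f = -3143167*(-1/2599236) = 3143167/2599236 ≈ 1.2093)
f + 238*1851 = 3143167/2599236 + 238*1851 = 3143167/2599236 + 440538 = 1145065372135/2599236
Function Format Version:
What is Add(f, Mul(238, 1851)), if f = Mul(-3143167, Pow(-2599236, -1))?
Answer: Rational(1145065372135, 2599236) ≈ 4.4054e+5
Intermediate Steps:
f = Rational(3143167, 2599236) (f = Mul(-3143167, Rational(-1, 2599236)) = Rational(3143167, 2599236) ≈ 1.2093)
Add(f, Mul(238, 1851)) = Add(Rational(3143167, 2599236), Mul(238, 1851)) = Add(Rational(3143167, 2599236), 440538) = Rational(1145065372135, 2599236)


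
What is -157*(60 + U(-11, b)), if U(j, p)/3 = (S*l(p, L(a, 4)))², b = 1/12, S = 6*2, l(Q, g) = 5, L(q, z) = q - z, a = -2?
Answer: -1705020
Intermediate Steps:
S = 12
b = 1/12 ≈ 0.083333
U(j, p) = 10800 (U(j, p) = 3*(12*5)² = 3*60² = 3*3600 = 10800)
-157*(60 + U(-11, b)) = -157*(60 + 10800) = -157*10860 = -1705020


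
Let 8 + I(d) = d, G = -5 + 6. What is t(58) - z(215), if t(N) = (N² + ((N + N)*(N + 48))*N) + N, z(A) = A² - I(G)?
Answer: 670358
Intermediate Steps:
G = 1
I(d) = -8 + d
z(A) = 7 + A² (z(A) = A² - (-8 + 1) = A² - 1*(-7) = A² + 7 = 7 + A²)
t(N) = N + N² + 2*N²*(48 + N) (t(N) = (N² + ((2*N)*(48 + N))*N) + N = (N² + (2*N*(48 + N))*N) + N = (N² + 2*N²*(48 + N)) + N = N + N² + 2*N²*(48 + N))
t(58) - z(215) = 58*(1 + 2*58² + 97*58) - (7 + 215²) = 58*(1 + 2*3364 + 5626) - (7 + 46225) = 58*(1 + 6728 + 5626) - 1*46232 = 58*12355 - 46232 = 716590 - 46232 = 670358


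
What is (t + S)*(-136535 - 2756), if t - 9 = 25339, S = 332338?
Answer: -49822440626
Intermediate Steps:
t = 25348 (t = 9 + 25339 = 25348)
(t + S)*(-136535 - 2756) = (25348 + 332338)*(-136535 - 2756) = 357686*(-139291) = -49822440626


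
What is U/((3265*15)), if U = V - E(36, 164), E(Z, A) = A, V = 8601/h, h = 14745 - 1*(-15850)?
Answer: -5008979/1498390125 ≈ -0.0033429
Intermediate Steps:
h = 30595 (h = 14745 + 15850 = 30595)
V = 8601/30595 ≈ 0.28112
U = -5008979/30595 (U = 8601/30595 - 1*164 = 8601/30595 - 164 = -5008979/30595 ≈ -163.72)
U/((3265*15)) = -5008979/(30595*(3265*15)) = -5008979/30595/48975 = -5008979/30595*1/48975 = -5008979/1498390125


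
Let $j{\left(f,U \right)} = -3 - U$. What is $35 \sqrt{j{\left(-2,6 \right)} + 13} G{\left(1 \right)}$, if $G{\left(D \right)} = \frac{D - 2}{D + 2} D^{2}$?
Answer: $- \frac{70}{3} \approx -23.333$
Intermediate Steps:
$G{\left(D \right)} = \frac{D^{2} \left(-2 + D\right)}{2 + D}$ ($G{\left(D \right)} = \frac{-2 + D}{2 + D} D^{2} = \frac{D^{2} \left(-2 + D\right)}{2 + D}$)
$35 \sqrt{j{\left(-2,6 \right)} + 13} G{\left(1 \right)} = 35 \sqrt{\left(-3 - 6\right) + 13} \frac{1^{2} \left(-2 + 1\right)}{2 + 1} = 35 \sqrt{\left(-3 - 6\right) + 13} \cdot 1 \cdot \frac{1}{3} \left(-1\right) = 35 \sqrt{-9 + 13} \cdot 1 \cdot \frac{1}{3} \left(-1\right) = 35 \sqrt{4} \left(- \frac{1}{3}\right) = 35 \cdot 2 \left(- \frac{1}{3}\right) = 70 \left(- \frac{1}{3}\right) = - \frac{70}{3}$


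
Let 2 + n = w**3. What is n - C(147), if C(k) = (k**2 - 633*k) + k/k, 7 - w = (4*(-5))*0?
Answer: 71782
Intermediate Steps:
w = 7 (w = 7 - 4*(-5)*0 = 7 - (-20)*0 = 7 - 1*0 = 7 + 0 = 7)
C(k) = 1 + k**2 - 633*k (C(k) = (k**2 - 633*k) + 1 = 1 + k**2 - 633*k)
n = 341 (n = -2 + 7**3 = -2 + 343 = 341)
n - C(147) = 341 - (1 + 147**2 - 633*147) = 341 - (1 + 21609 - 93051) = 341 - 1*(-71441) = 341 + 71441 = 71782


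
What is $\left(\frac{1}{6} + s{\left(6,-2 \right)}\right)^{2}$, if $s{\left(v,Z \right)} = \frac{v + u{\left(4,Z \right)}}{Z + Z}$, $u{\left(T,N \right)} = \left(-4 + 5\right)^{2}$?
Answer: $\frac{361}{144} \approx 2.5069$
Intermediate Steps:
$u{\left(T,N \right)} = 1$ ($u{\left(T,N \right)} = 1^{2} = 1$)
$s{\left(v,Z \right)} = \frac{1 + v}{2 Z}$ ($s{\left(v,Z \right)} = \frac{v + 1}{Z + Z} = \frac{1 + v}{2 Z}$)
$\left(\frac{1}{6} + s{\left(6,-2 \right)}\right)^{2} = \left(\frac{1}{6} + \frac{1 + 6}{2 \left(-2\right)}\right)^{2} = \left(\frac{1}{6} + \frac{1}{2} \left(- \frac{1}{2}\right) 7\right)^{2} = \left(\frac{1}{6} - \frac{7}{4}\right)^{2} = \left(- \frac{19}{12}\right)^{2} = \frac{361}{144}$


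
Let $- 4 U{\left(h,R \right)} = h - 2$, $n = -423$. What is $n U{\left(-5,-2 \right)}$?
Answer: $- \frac{2961}{4} \approx -740.25$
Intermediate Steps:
$U{\left(h,R \right)} = \frac{1}{2} - \frac{h}{4}$ ($U{\left(h,R \right)} = - \frac{h - 2}{4} = - \frac{-2 + h}{4} = \frac{1}{2} - \frac{h}{4}$)
$n U{\left(-5,-2 \right)} = - 423 \left(\frac{1}{2} - - \frac{5}{4}\right) = - 423 \left(\frac{1}{2} + \frac{5}{4}\right) = \left(-423\right) \frac{7}{4} = - \frac{2961}{4}$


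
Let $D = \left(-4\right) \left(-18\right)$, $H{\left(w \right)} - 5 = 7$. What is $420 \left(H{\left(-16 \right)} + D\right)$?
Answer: $35280$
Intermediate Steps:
$H{\left(w \right)} = 12$ ($H{\left(w \right)} = 5 + 7 = 12$)
$D = 72$
$420 \left(H{\left(-16 \right)} + D\right) = 420 \left(12 + 72\right) = 420 \cdot 84 = 35280$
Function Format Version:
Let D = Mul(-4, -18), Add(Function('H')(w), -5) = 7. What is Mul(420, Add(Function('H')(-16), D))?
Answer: 35280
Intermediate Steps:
Function('H')(w) = 12 (Function('H')(w) = Add(5, 7) = 12)
D = 72
Mul(420, Add(Function('H')(-16), D)) = Mul(420, Add(12, 72)) = Mul(420, 84) = 35280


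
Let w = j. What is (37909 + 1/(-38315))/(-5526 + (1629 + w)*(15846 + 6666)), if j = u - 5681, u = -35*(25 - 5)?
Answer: -726241667/2049518201625 ≈ -0.00035435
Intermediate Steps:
u = -700 (u = -35*20 = -700)
j = -6381 (j = -700 - 5681 = -6381)
w = -6381
(37909 + 1/(-38315))/(-5526 + (1629 + w)*(15846 + 6666)) = (37909 + 1/(-38315))/(-5526 + (1629 - 6381)*(15846 + 6666)) = (37909 - 1/38315)/(-5526 - 4752*22512) = 1452483334/(38315*(-5526 - 106977024)) = (1452483334/38315)/(-106982550) = (1452483334/38315)*(-1/106982550) = -726241667/2049518201625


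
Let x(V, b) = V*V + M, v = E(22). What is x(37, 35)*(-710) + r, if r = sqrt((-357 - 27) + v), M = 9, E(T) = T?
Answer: -978380 + I*sqrt(362) ≈ -9.7838e+5 + 19.026*I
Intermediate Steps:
v = 22
x(V, b) = 9 + V**2 (x(V, b) = V*V + 9 = V**2 + 9 = 9 + V**2)
r = I*sqrt(362) (r = sqrt((-357 - 27) + 22) = sqrt(-384 + 22) = sqrt(-362) = I*sqrt(362) ≈ 19.026*I)
x(37, 35)*(-710) + r = (9 + 37**2)*(-710) + I*sqrt(362) = (9 + 1369)*(-710) + I*sqrt(362) = 1378*(-710) + I*sqrt(362) = -978380 + I*sqrt(362)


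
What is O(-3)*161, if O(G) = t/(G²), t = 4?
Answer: 644/9 ≈ 71.556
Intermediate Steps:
O(G) = 4/G² (O(G) = 4/(G²) = 4/G²)
O(-3)*161 = (4/(-3)²)*161 = (4*(⅑))*161 = (4/9)*161 = 644/9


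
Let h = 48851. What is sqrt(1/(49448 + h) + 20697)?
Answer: 2*sqrt(49997191354699)/98299 ≈ 143.86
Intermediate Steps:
sqrt(1/(49448 + h) + 20697) = sqrt(1/(49448 + 48851) + 20697) = sqrt(1/98299 + 20697) = sqrt(2034494404/98299) = 2*sqrt(49997191354699)/98299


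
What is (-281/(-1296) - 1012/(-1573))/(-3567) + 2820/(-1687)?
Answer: -1864472165425/1115216614512 ≈ -1.6718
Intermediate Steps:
(-281/(-1296) - 1012/(-1573))/(-3567) + 2820/(-1687) = (-281*(-1/1296) - 1012*(-1/1573))*(-1/3567) + 2820*(-1/1687) = (281/1296 + 92/143)*(-1/3567) - 2820/1687 = (159415/185328)*(-1/3567) - 2820/1687 = -159415/661064976 - 2820/1687 = -1864472165425/1115216614512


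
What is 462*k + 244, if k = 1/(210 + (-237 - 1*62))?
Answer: 21254/89 ≈ 238.81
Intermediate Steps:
k = -1/89 (k = 1/(210 + (-237 - 62)) = 1/(210 - 299) = 1/(-89) = -1/89 ≈ -0.011236)
462*k + 244 = 462*(-1/89) + 244 = -462/89 + 244 = 21254/89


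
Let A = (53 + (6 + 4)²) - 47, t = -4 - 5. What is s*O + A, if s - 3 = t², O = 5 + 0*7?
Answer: 526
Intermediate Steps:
t = -9
A = 106 (A = (53 + 10²) - 47 = (53 + 100) - 47 = 153 - 47 = 106)
O = 5 (O = 5 + 0 = 5)
s = 84 (s = 3 + (-9)² = 3 + 81 = 84)
s*O + A = 84*5 + 106 = 420 + 106 = 526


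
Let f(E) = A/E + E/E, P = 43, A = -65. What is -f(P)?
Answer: 22/43 ≈ 0.51163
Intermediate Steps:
f(E) = 1 - 65/E (f(E) = -65/E + E/E = -65/E + 1 = 1 - 65/E)
-f(P) = -(-65 + 43)/43 = -(-22)/43 = -1*(-22/43) = 22/43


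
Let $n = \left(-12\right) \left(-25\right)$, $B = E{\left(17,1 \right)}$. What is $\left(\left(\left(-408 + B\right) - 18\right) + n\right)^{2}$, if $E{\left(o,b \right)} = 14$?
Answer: $12544$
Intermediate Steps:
$B = 14$
$n = 300$
$\left(\left(\left(-408 + B\right) - 18\right) + n\right)^{2} = \left(\left(\left(-408 + 14\right) - 18\right) + 300\right)^{2} = \left(\left(-394 - 18\right) + 300\right)^{2} = \left(-412 + 300\right)^{2} = \left(-112\right)^{2} = 12544$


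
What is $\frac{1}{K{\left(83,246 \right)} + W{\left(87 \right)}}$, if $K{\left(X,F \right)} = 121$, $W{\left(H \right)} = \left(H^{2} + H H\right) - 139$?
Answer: $\frac{1}{15120} \approx 6.6138 \cdot 10^{-5}$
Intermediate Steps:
$W{\left(H \right)} = -139 + 2 H^{2}$ ($W{\left(H \right)} = \left(H^{2} + H^{2}\right) - 139 = 2 H^{2} - 139 = -139 + 2 H^{2}$)
$\frac{1}{K{\left(83,246 \right)} + W{\left(87 \right)}} = \frac{1}{121 - \left(139 - 2 \cdot 87^{2}\right)} = \frac{1}{121 + \left(-139 + 2 \cdot 7569\right)} = \frac{1}{121 + \left(-139 + 15138\right)} = \frac{1}{121 + 14999} = \frac{1}{15120}$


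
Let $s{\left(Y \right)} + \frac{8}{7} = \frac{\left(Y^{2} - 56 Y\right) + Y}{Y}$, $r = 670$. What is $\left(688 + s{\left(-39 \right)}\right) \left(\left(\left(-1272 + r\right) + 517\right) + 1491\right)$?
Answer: $\frac{5834900}{7} \approx 8.3356 \cdot 10^{5}$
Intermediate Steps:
$s{\left(Y \right)} = - \frac{8}{7} + \frac{Y^{2} - 55 Y}{Y}$ ($s{\left(Y \right)} = - \frac{8}{7} + \frac{\left(Y^{2} - 56 Y\right) + Y}{Y} = - \frac{8}{7} + \frac{Y^{2} - 55 Y}{Y}$)
$\left(688 + s{\left(-39 \right)}\right) \left(\left(\left(-1272 + r\right) + 517\right) + 1491\right) = \left(688 - \frac{666}{7}\right) \left(\left(\left(-1272 + 670\right) + 517\right) + 1491\right) = \left(688 - \frac{666}{7}\right) \left(\left(-602 + 517\right) + 1491\right) = \frac{4150 \left(-85 + 1491\right)}{7} = \frac{4150}{7} \cdot 1406 = \frac{5834900}{7}$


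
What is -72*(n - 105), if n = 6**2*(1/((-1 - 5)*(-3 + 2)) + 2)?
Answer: 1944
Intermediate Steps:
n = 78 (n = 36*(1/(-6*(-1)) + 2) = 36*(1/6 + 2) = 36*(13/6) = 78)
-72*(n - 105) = -72*(78 - 105) = -72*(-27) = 1944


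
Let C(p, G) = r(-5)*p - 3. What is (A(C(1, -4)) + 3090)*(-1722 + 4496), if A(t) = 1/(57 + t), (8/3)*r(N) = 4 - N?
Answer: 3934414132/459 ≈ 8.5717e+6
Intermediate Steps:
r(N) = 3/2 - 3*N/8 (r(N) = 3*(4 - N)/8 = 3/2 - 3*N/8)
C(p, G) = -3 + 27*p/8 (C(p, G) = (3/2 - 3/8*(-5))*p - 3 = (3/2 + 15/8)*p - 3 = 27*p/8 - 3 = -3 + 27*p/8)
(A(C(1, -4)) + 3090)*(-1722 + 4496) = (1/(57 + (-3 + (27/8)*1)) + 3090)*(-1722 + 4496) = (1/(57 + (-3 + 27/8)) + 3090)*2774 = (1/(57 + 3/8) + 3090)*2774 = (1/(459/8) + 3090)*2774 = (8/459 + 3090)*2774 = (1418318/459)*2774 = 3934414132/459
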